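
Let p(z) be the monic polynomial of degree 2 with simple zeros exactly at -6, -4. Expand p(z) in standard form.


The polynomial is p(z) = ∏_{α ∈ S} (z − α), where S = {-6, -4}.
Expanding the product yields: p(z) = z^2 + 10·z + 24.
The resulting polynomial has degree 2 and real coefficients as required.

p(z) = z^2 + 10·z + 24.


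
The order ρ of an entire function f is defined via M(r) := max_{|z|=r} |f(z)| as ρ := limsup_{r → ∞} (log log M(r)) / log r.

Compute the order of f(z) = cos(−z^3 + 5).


Write cos(w) = (e^{iw} ± e^{−iw})/(2 or 2i), so |cos(w)| ≤ e^{|w|}. With w = −z^3 + 5, |w| ≤ 1r^3 + 5 on |z|=r, giving M(r) ≤ e^{1r^3 + 5} and ρ ≤ 3. For the lower bound, choose z on |z|=r with -1z^3 purely imaginary of modulus 1r^3; then |cos(−z^3 + 5)| grows like e^{1r^3}/2, so ρ ≥ 3. Hence ρ = 3.
Therefore ρ = 3.

Order ρ = 3.


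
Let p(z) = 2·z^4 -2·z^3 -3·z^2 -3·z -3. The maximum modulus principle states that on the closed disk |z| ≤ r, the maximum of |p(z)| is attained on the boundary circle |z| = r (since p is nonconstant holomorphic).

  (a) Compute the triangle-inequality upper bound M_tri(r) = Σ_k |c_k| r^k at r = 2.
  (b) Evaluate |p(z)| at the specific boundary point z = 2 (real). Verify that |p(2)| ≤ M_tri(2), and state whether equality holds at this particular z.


Coefficients: c_0 = -3, c_1 = -3, c_2 = -3, c_3 = -2, c_4 = 2. Radius r = 2.
Part (a). Triangle bound: M_tri(r) = Σ_k |c_k| r^k
  = |-3|·2^0 + |-3|·2^1 + |-3|·2^2 + |-2|·2^3 + |2|·2^4
  = 3 + 6 + 12 + 16 + 32 = 69.
This bounds M(r) := max_{|z|=r} |p(z)| from above; equality holds iff all terms c_k z^k can be made to align in phase at a single z on |z|=r.
Part (b). At z = 2 (real, on the circle |z| = r):
  p(2) = (-3)·2^0 + (-3)·2^1 + (-3)·2^2 + (-2)·2^3 + (2)·2^4 = -5.
  |p(2)| = 5.
Check: |p(2)| = 5 ≤ 69 = M_tri(2). ✓ Equality does not hold at z = 2 (the coefficients have mixed signs, so the terms do not all align in phase there).

M_tri(2) = 69; |p(2)| = 5; equality at z=2: no.


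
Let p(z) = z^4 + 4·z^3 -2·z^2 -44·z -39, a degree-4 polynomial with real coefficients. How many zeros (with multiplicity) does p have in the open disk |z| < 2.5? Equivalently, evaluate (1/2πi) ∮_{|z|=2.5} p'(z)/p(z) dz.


The zeros of p are: (-3 + 2i), (-3 - 2i), -1, 3.
Their magnitudes are: 3.606, 3.606, 1, 3.
Zeros with |z| < R = 2.5: -1.
Count = 1.
By the argument principle, (1/2πi) ∮_{|z|=R} p'(z)/p(z) dz equals exactly this count.

Number of zeros inside |z| < 2.5: 1.


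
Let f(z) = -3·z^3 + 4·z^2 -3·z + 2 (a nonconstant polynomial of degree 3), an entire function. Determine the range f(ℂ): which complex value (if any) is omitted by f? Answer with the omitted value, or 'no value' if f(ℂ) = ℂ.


Little Picard bounds the complement of f(ℂ) to at most one point.
For every w ∈ ℂ, the equation p(z) − w = 0 is a nonconstant polynomial in z and hence has at least one root by the fundamental theorem of algebra. So p is surjective onto ℂ, omitting no value.

Omitted value: no value.


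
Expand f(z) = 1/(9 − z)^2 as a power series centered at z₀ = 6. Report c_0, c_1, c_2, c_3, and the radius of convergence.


Let w = z − z₀, so z = z₀ + w.
Then 9 − z = 9 − (z₀ + w) = (9 − z₀) − w = 3 − w.
f(z) = 1/(3 − w)^2 = (1/(3)^2) · (1 − w/(3))^{−2}.
By the binomial series (1−u)^{−2} = Σ_{n≥0} C(n+1, 1) u^n for |u|<1, with u = w/(3):
  c_n = C(n+1, 1) / (3)^(n+2).
  c_0 = 1/(3)^2 = 1/9.
  c_1 = 2/(3)^3 = 2/27.
  c_2 = 3/(3)^4 = 1/27.
  c_3 = 4/(3)^5 = 4/243.
The series is valid for |w/d| < 1, i.e. |z − z₀| < |d|.
Radius of convergence: R = |9 − z₀| = |3| = 3 (distance from z₀ to the singularity z = 9).

c_0 = 1/9, c_1 = 2/27, c_2 = 1/27, c_3 = 4/243; R = 3.


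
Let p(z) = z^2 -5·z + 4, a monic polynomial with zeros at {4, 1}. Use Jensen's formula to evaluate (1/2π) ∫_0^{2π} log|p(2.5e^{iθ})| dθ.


Zeros: 1, 4; r = 2.5.
Inside |z| < r: 1. Outside (|z| ≥ r): 4.
p(0) = 4, so log|p(0)| = log(4) = 1.3863.
Apply Jensen: I(r) = log|p(0)| + Σ_k log(r/|z_k|), summed over zeros inside |z| < r.
  log(r/|z_k|) for z_k = 1: log(2.5/1) = 0.9163
  Outside zeros (4) contribute nothing to the Jensen sum.
Sum over inside zeros: 0.9163.
I(r) = log|p(0)| + (inside sum) = 1.3863 + 0.9163 = 2.3026.
Note: since some zeros are outside |z| ≤ r, the simplified n·log(r) form does NOT apply — only the inside zeros contribute.

I(r) ≈ 2.3026.


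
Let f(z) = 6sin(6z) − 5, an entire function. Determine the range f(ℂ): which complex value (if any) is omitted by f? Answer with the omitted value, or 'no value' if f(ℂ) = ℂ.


Little Picard bounds the complement of f(ℂ) to at most one point.
sin is entire and surjective onto ℂ: for every w ∈ ℂ, sin(ζ) = w has a solution ζ ∈ ℂ (e.g., via the complex inverse arcsin). With ζ = 6z this gives z = ζ/(6). Then 6·sin(6z) takes every value in 6·ℂ = ℂ, and adding -5 is a bijection of ℂ. So f is surjective and omits no value. (Note: only on the real line is sin bounded by [−1, 1].)

Omitted value: no value.


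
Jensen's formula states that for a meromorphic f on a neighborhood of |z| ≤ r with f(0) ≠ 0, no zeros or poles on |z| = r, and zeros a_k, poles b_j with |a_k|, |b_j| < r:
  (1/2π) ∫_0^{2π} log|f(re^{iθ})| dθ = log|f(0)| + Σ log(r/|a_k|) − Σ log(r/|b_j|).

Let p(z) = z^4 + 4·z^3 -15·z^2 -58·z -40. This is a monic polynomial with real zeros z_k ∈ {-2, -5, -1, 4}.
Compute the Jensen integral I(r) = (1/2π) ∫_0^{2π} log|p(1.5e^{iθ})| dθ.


Zeros: -5, -2, -1, 4; r = 1.5.
Inside |z| < r: -1. Outside (|z| ≥ r): -5, -2, 4.
p(0) = -40, so log|p(0)| = log(40) = 3.6889.
Apply Jensen: I(r) = log|p(0)| + Σ_k log(r/|z_k|), summed over zeros inside |z| < r.
  log(r/|z_k|) for z_k = -1: log(1.5/1) = 0.4055
  Outside zeros (-5, -2, 4) contribute nothing to the Jensen sum.
Sum over inside zeros: 0.4055.
I(r) = log|p(0)| + (inside sum) = 3.6889 + 0.4055 = 4.0943.
Note: since some zeros are outside |z| ≤ r, the simplified n·log(r) form does NOT apply — only the inside zeros contribute.

I(r) ≈ 4.0943.


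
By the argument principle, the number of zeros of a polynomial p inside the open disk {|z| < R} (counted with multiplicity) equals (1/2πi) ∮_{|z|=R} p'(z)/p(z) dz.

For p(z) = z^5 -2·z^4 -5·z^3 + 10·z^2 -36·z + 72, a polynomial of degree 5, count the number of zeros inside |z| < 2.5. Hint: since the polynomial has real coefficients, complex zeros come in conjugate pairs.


The zeros of p are: -3, 3, (0 + 2i), (0 - 2i), 2.
Their magnitudes are: 3, 3, 2, 2, 2.
Zeros with |z| < R = 2.5: (0 + 2i), (0 - 2i), 2.
Count = 3.
By the argument principle, (1/2πi) ∮_{|z|=R} p'(z)/p(z) dz equals exactly this count.

Number of zeros inside |z| < 2.5: 3.


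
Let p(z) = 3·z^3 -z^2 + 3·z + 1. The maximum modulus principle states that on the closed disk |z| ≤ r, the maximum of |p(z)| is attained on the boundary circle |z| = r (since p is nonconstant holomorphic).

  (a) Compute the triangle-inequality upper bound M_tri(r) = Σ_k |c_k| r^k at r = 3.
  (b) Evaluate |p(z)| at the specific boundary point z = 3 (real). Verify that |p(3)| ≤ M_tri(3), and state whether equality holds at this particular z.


Coefficients: c_0 = 1, c_1 = 3, c_2 = -1, c_3 = 3. Radius r = 3.
Part (a). Triangle bound: M_tri(r) = Σ_k |c_k| r^k
  = |1|·3^0 + |3|·3^1 + |-1|·3^2 + |3|·3^3
  = 1 + 9 + 9 + 81 = 100.
This bounds M(r) := max_{|z|=r} |p(z)| from above; equality holds iff all terms c_k z^k can be made to align in phase at a single z on |z|=r.
Part (b). At z = 3 (real, on the circle |z| = r):
  p(3) = (1)·3^0 + (3)·3^1 + (-1)·3^2 + (3)·3^3 = 82.
  |p(3)| = 82.
Check: |p(3)| = 82 ≤ 100 = M_tri(3). ✓ Equality does not hold at z = 3 (the coefficients have mixed signs, so the terms do not all align in phase there).

M_tri(3) = 100; |p(3)| = 82; equality at z=3: no.


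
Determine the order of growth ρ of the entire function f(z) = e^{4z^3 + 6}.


|e^{4z^3 + 6}| = e^{Re(4·z^3) + 6} ≤ e^{4|z|^3 + 6} = e^{4r^3 + 6} on |z| = r, so ρ ≤ 3. Choosing z on |z|=r so that 4·z^3 is real positive (always possible by picking arg z appropriately) gives |f(z)| = e^{4r^3 + 6}, matching the bound. The additive constant 6 does not affect log log M(r) ~ 3·log r. Hence ρ = 3.
Therefore ρ = 3.

Order ρ = 3.


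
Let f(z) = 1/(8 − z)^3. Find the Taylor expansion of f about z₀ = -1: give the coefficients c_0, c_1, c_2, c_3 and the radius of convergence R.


Let w = z − z₀, so z = z₀ + w.
Then 8 − z = 8 − (z₀ + w) = (8 − z₀) − w = 9 − w.
f(z) = 1/(9 − w)^3 = (1/(9)^3) · (1 − w/(9))^{−3}.
By the binomial series (1−u)^{−3} = Σ_{n≥0} C(n+2, 2) u^n for |u|<1, with u = w/(9):
  c_n = C(n+2, 2) / (9)^(n+3).
  c_0 = 1/(9)^3 = 1/729.
  c_1 = 3/(9)^4 = 1/2187.
  c_2 = 6/(9)^5 = 2/19683.
  c_3 = 10/(9)^6 = 10/531441.
The series is valid for |w/d| < 1, i.e. |z − z₀| < |d|.
Radius of convergence: R = |8 − z₀| = |9| = 9 (distance from z₀ to the singularity z = 8).

c_0 = 1/729, c_1 = 1/2187, c_2 = 2/19683, c_3 = 10/531441; R = 9.


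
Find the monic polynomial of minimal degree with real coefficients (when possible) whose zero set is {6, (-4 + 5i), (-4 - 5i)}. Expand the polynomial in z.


The polynomial is p(z) = ∏_{α ∈ S} (z − α), where S = {6, (-4 + 5i), (-4 - 5i)}.
Expanding the product yields: p(z) = z^3 + 2·z^2 -7·z -246.
Note conjugate pairs combine to real quadratics: (z − (-4+5i))(z − (-4−5i)) = z² + 8z + 41.
The resulting polynomial has degree 3 and real coefficients as required.

p(z) = z^3 + 2·z^2 -7·z -246.


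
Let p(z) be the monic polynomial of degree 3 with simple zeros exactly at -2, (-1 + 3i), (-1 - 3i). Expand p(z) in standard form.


The polynomial is p(z) = ∏_{α ∈ S} (z − α), where S = {-2, (-1 + 3i), (-1 - 3i)}.
Expanding the product yields: p(z) = z^3 + 4·z^2 + 14·z + 20.
Note conjugate pairs combine to real quadratics: (z − (-1+3i))(z − (-1−3i)) = z² + 2z + 10.
The resulting polynomial has degree 3 and real coefficients as required.

p(z) = z^3 + 4·z^2 + 14·z + 20.


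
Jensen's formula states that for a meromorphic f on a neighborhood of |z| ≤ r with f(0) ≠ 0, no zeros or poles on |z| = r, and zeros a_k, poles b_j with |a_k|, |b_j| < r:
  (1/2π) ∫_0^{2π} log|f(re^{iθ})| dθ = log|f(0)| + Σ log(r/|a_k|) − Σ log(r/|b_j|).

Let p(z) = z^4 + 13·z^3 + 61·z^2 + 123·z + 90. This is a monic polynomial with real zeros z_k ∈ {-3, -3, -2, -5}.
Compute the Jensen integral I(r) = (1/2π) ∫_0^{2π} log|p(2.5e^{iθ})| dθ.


Zeros: -5, -3, -3, -2; r = 2.5.
Inside |z| < r: -2. Outside (|z| ≥ r): -5, -3, -3.
p(0) = 90, so log|p(0)| = log(90) = 4.4998.
Apply Jensen: I(r) = log|p(0)| + Σ_k log(r/|z_k|), summed over zeros inside |z| < r.
  log(r/|z_k|) for z_k = -2: log(2.5/2) = 0.2231
  Outside zeros (-5, -3, -3) contribute nothing to the Jensen sum.
Sum over inside zeros: 0.2231.
I(r) = log|p(0)| + (inside sum) = 4.4998 + 0.2231 = 4.7230.
Note: since some zeros are outside |z| ≤ r, the simplified n·log(r) form does NOT apply — only the inside zeros contribute.

I(r) ≈ 4.7230.


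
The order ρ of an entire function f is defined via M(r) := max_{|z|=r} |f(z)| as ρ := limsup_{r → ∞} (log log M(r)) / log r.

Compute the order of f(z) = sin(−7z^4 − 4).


Write sin(w) = (e^{iw} ± e^{−iw})/(2 or 2i), so |sin(w)| ≤ e^{|w|}. With w = −7z^4 − 4, |w| ≤ 7r^4 + 4 on |z|=r, giving M(r) ≤ e^{7r^4 + 4} and ρ ≤ 4. For the lower bound, choose z on |z|=r with -7z^4 purely imaginary of modulus 7r^4; then |sin(−7z^4 − 4)| grows like e^{7r^4}/2, so ρ ≥ 4. Hence ρ = 4.
Therefore ρ = 4.

Order ρ = 4.


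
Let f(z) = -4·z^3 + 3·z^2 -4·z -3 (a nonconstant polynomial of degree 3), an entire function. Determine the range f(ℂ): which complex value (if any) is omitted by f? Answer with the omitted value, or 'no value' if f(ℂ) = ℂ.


Little Picard bounds the complement of f(ℂ) to at most one point.
For every w ∈ ℂ, the equation p(z) − w = 0 is a nonconstant polynomial in z and hence has at least one root by the fundamental theorem of algebra. So p is surjective onto ℂ, omitting no value.

Omitted value: no value.


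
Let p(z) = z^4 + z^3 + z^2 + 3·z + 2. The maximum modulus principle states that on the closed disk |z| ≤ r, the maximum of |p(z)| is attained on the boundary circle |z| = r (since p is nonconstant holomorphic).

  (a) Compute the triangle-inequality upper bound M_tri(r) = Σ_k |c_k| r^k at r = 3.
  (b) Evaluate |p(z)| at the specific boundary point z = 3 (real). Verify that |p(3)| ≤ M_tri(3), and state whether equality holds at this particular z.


Coefficients: c_0 = 2, c_1 = 3, c_2 = 1, c_3 = 1, c_4 = 1. Radius r = 3.
Part (a). Triangle bound: M_tri(r) = Σ_k |c_k| r^k
  = |2|·3^0 + |3|·3^1 + |1|·3^2 + |1|·3^3 + |1|·3^4
  = 2 + 9 + 9 + 27 + 81 = 128.
This bounds M(r) := max_{|z|=r} |p(z)| from above; equality holds iff all terms c_k z^k can be made to align in phase at a single z on |z|=r.
Part (b). At z = 3 (real, on the circle |z| = r):
  p(3) = (2)·3^0 + (3)·3^1 + (1)·3^2 + (1)·3^3 + (1)·3^4 = 128.
  |p(3)| = 128.
Since all nonzero coefficients share the same sign, |p(3)| = 128 = M_tri(3); the triangle bound is attained at z = 3, so in fact M(r) = 128.

M_tri(3) = 128; |p(3)| = 128; equality at z=3: yes.


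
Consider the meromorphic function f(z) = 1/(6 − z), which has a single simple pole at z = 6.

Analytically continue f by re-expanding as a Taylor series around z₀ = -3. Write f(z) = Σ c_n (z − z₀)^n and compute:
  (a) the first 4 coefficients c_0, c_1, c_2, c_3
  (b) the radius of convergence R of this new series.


Let w = z − z₀, so z = z₀ + w.
Then 6 − z = 6 − (z₀ + w) = (6 − z₀) − w = 9 − w.
f(z) = 1/(9 − w) = (1/(9)) · 1/(1 − w/(9)) = Σ_{n≥0} w^n / (9)^(n+1).
So c_n = 1/(9)^(n+1):
  c_0 = 1/(9)^1 = 1/9.
  c_1 = 1/(9)^2 = 1/81.
  c_2 = 1/(9)^3 = 1/729.
  c_3 = 1/(9)^4 = 1/6561.
The series is valid for |w/d| < 1, i.e. |z − z₀| < |d|.
Radius of convergence: R = |6 − z₀| = |9| = 9 (distance from z₀ to the singularity z = 6).

c_0 = 1/9, c_1 = 1/81, c_2 = 1/729, c_3 = 1/6561; R = 9.


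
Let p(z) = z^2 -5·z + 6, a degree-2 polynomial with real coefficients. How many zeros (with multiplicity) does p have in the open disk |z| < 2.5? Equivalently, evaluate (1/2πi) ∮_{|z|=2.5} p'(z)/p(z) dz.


The zeros of p are: 2, 3.
Their magnitudes are: 2, 3.
Zeros with |z| < R = 2.5: 2.
Count = 1.
By the argument principle, (1/2πi) ∮_{|z|=R} p'(z)/p(z) dz equals exactly this count.

Number of zeros inside |z| < 2.5: 1.


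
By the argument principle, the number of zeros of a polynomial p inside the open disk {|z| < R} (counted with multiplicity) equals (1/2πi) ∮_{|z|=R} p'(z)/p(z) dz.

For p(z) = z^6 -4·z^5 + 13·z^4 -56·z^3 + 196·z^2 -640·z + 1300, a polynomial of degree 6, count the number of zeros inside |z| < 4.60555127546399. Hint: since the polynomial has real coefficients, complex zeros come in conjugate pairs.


The zeros of p are: (3 + 1i), (3 - 1i), (1 + 3i), (1 - 3i), (-2 + 3i), (-2 - 3i).
Their magnitudes are: 3.162, 3.162, 3.162, 3.162, 3.606, 3.606.
Zeros with |z| < R = 4.60555127546399: (3 + 1i), (3 - 1i), (1 + 3i), (1 - 3i), (-2 + 3i), (-2 - 3i).
Count = 6.
By the argument principle, (1/2πi) ∮_{|z|=R} p'(z)/p(z) dz equals exactly this count.

Number of zeros inside |z| < 4.60555127546399: 6.


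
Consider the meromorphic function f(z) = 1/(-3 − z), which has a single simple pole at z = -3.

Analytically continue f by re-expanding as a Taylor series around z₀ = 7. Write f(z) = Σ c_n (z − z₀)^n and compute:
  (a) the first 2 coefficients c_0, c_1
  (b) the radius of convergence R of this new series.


Let w = z − z₀, so z = z₀ + w.
Then -3 − z = -3 − (z₀ + w) = (-3 − z₀) − w = -10 − w.
f(z) = 1/(-10 − w) = (1/(-10)) · 1/(1 − w/(-10)) = Σ_{n≥0} w^n / (-10)^(n+1).
So c_n = 1/(-10)^(n+1):
  c_0 = 1/(-10)^1 = -1/10.
  c_1 = 1/(-10)^2 = 1/100.
The series is valid for |w/d| < 1, i.e. |z − z₀| < |d|.
Radius of convergence: R = |-3 − z₀| = |-10| = 10 (distance from z₀ to the singularity z = -3).

c_0 = -1/10, c_1 = 1/100; R = 10.


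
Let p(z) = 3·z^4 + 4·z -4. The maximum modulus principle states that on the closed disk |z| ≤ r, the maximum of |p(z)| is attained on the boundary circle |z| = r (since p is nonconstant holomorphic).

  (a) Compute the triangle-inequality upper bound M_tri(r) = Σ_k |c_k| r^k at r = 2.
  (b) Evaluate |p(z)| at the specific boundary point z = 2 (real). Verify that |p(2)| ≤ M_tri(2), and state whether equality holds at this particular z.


Coefficients: c_0 = -4, c_1 = 4, c_2 = 0, c_3 = 0, c_4 = 3. Radius r = 2.
Part (a). Triangle bound: M_tri(r) = Σ_k |c_k| r^k
  = |-4|·2^0 + |4|·2^1 + |0|·2^2 + |0|·2^3 + |3|·2^4
  = 4 + 8 + 0 + 0 + 48 = 60.
This bounds M(r) := max_{|z|=r} |p(z)| from above; equality holds iff all terms c_k z^k can be made to align in phase at a single z on |z|=r.
Part (b). At z = 2 (real, on the circle |z| = r):
  p(2) = (-4)·2^0 + (4)·2^1 + (0)·2^2 + (0)·2^3 + (3)·2^4 = 52.
  |p(2)| = 52.
Check: |p(2)| = 52 ≤ 60 = M_tri(2). ✓ Equality does not hold at z = 2 (the coefficients have mixed signs, so the terms do not all align in phase there).

M_tri(2) = 60; |p(2)| = 52; equality at z=2: no.


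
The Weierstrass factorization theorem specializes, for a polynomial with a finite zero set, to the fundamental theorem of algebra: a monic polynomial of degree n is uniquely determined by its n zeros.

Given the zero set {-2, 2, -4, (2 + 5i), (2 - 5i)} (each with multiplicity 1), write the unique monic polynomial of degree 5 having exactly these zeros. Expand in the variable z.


The polynomial is p(z) = ∏_{α ∈ S} (z − α), where S = {-2, 2, -4, (2 + 5i), (2 - 5i)}.
Expanding the product yields: p(z) = z^5 + 9·z^3 + 116·z^2 -52·z -464.
Note conjugate pairs combine to real quadratics: (z − (2+5i))(z − (2−5i)) = z² − 4z + 29.
The resulting polynomial has degree 5 and real coefficients as required.

p(z) = z^5 + 9·z^3 + 116·z^2 -52·z -464.


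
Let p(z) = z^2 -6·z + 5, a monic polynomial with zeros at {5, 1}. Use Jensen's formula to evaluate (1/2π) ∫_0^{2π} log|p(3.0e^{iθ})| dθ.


Zeros: 1, 5; r = 3.0.
Inside |z| < r: 1. Outside (|z| ≥ r): 5.
p(0) = 5, so log|p(0)| = log(5) = 1.6094.
Apply Jensen: I(r) = log|p(0)| + Σ_k log(r/|z_k|), summed over zeros inside |z| < r.
  log(r/|z_k|) for z_k = 1: log(3.0/1) = 1.0986
  Outside zeros (5) contribute nothing to the Jensen sum.
Sum over inside zeros: 1.0986.
I(r) = log|p(0)| + (inside sum) = 1.6094 + 1.0986 = 2.7081.
Note: since some zeros are outside |z| ≤ r, the simplified n·log(r) form does NOT apply — only the inside zeros contribute.

I(r) ≈ 2.7081.


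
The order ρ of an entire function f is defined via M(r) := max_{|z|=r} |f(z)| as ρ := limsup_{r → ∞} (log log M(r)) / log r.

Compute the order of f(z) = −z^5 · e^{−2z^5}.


M(r) = max_{|z|=r} |-1|·|z|^5·|e^{−2z^5}| = 1·r^5 · e^{2r^5} (the factors attain their maxima compatibly on |z|=r). Then log M(r) = log 1 + 5·log r + 2r^5, dominated by the last term, so log log M(r) ~ 5·log r. The polynomial factor -1z^5 contributes only a log r term and does not affect the order. ρ = 5.
Therefore ρ = 5.

Order ρ = 5.


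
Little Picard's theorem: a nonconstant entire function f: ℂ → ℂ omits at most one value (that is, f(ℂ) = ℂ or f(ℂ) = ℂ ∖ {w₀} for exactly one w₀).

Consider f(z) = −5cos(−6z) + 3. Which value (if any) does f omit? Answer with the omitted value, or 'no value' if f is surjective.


Little Picard bounds the complement of f(ℂ) to at most one point.
cos is entire and surjective onto ℂ: for every w ∈ ℂ, cos(ζ) = w has a solution ζ ∈ ℂ (e.g., via the complex inverse arccos). With ζ = −6z this gives z = ζ/(-6). Then -5·cos(−6z) takes every value in -5·ℂ = ℂ, and adding 3 is a bijection of ℂ. So f is surjective and omits no value. (Note: only on the real line is cos bounded by [−1, 1].)

Omitted value: no value.


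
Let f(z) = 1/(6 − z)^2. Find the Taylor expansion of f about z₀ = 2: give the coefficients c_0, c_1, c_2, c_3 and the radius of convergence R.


Let w = z − z₀, so z = z₀ + w.
Then 6 − z = 6 − (z₀ + w) = (6 − z₀) − w = 4 − w.
f(z) = 1/(4 − w)^2 = (1/(4)^2) · (1 − w/(4))^{−2}.
By the binomial series (1−u)^{−2} = Σ_{n≥0} C(n+1, 1) u^n for |u|<1, with u = w/(4):
  c_n = C(n+1, 1) / (4)^(n+2).
  c_0 = 1/(4)^2 = 1/16.
  c_1 = 2/(4)^3 = 1/32.
  c_2 = 3/(4)^4 = 3/256.
  c_3 = 4/(4)^5 = 1/256.
The series is valid for |w/d| < 1, i.e. |z − z₀| < |d|.
Radius of convergence: R = |6 − z₀| = |4| = 4 (distance from z₀ to the singularity z = 6).

c_0 = 1/16, c_1 = 1/32, c_2 = 3/256, c_3 = 1/256; R = 4.


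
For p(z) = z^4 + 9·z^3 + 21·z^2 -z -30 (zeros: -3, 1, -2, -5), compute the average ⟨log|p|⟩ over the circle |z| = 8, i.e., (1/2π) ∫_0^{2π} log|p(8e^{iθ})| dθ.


Zeros: -5, -3, -2, 1; r = 8.
Inside |z| < r: -5, -3, -2, 1. Outside (|z| ≥ r): ∅.
p(0) = -30, so log|p(0)| = log(30) = 3.4012.
Apply Jensen: I(r) = log|p(0)| + Σ_k log(r/|z_k|), summed over zeros inside |z| < r.
  log(r/|z_k|) for z_k = -3: log(8/3) = 0.9808
  log(r/|z_k|) for z_k = 1: log(8/1) = 2.0794
  log(r/|z_k|) for z_k = -2: log(8/2) = 1.3863
  log(r/|z_k|) for z_k = -5: log(8/5) = 0.4700
Sum over inside zeros: 4.9166.
I(r) = log|p(0)| + (inside sum) = 3.4012 + 4.9166 = 8.3178.
Closed form (all zeros inside, monic): I(r) = n·log(r) = 4·log(8) = 8.3178. ✓

I(r) ≈ 8.3178.


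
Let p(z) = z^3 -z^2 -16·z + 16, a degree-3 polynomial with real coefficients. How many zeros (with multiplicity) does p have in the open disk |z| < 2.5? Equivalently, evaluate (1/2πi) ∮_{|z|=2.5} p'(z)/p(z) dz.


The zeros of p are: 1, 4, -4.
Their magnitudes are: 1, 4, 4.
Zeros with |z| < R = 2.5: 1.
Count = 1.
By the argument principle, (1/2πi) ∮_{|z|=R} p'(z)/p(z) dz equals exactly this count.

Number of zeros inside |z| < 2.5: 1.


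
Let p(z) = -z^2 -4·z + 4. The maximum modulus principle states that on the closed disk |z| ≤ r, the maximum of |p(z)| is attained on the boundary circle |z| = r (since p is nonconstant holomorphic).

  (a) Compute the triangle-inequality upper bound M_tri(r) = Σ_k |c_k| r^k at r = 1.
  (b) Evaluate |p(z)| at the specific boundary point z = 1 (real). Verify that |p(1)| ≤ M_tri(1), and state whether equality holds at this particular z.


Coefficients: c_0 = 4, c_1 = -4, c_2 = -1. Radius r = 1.
Part (a). Triangle bound: M_tri(r) = Σ_k |c_k| r^k
  = |4|·1^0 + |-4|·1^1 + |-1|·1^2
  = 4 + 4 + 1 = 9.
This bounds M(r) := max_{|z|=r} |p(z)| from above; equality holds iff all terms c_k z^k can be made to align in phase at a single z on |z|=r.
Part (b). At z = 1 (real, on the circle |z| = r):
  p(1) = (4)·1^0 + (-4)·1^1 + (-1)·1^2 = -1.
  |p(1)| = 1.
Check: |p(1)| = 1 ≤ 9 = M_tri(1). ✓ Equality does not hold at z = 1 (the coefficients have mixed signs, so the terms do not all align in phase there).

M_tri(1) = 9; |p(1)| = 1; equality at z=1: no.


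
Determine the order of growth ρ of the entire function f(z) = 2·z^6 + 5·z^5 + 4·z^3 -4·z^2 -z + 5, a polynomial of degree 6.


|f(z)| ≤ Σ|c_k|·r^k = O(r^6) as r → ∞. Polynomial growth is O(e^{r^ε}) for every ε > 0 (since r^6/e^{r^ε} → 0), so ρ ≤ ε for all ε > 0, i.e. ρ = 0. Every nonconstant polynomial has order 0.
Therefore ρ = 0.

Order ρ = 0.


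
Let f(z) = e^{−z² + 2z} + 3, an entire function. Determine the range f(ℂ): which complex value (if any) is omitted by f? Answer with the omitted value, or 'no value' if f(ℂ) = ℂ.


Little Picard bounds the complement of f(ℂ) to at most one point.
The exponent g(z) = −z² + 2z is a nonconstant polynomial, hence surjective onto ℂ. So e^{g(z)} takes every value in {e^w : w ∈ ℂ} = ℂ ∖ {0}. Adding 3 shifts the range to ℂ ∖ {3}. f omits exactly 3.

Omitted value: 3.


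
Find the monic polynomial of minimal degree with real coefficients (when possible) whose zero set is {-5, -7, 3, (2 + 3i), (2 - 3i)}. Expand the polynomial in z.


The polynomial is p(z) = ∏_{α ∈ S} (z − α), where S = {-5, -7, 3, (2 + 3i), (2 - 3i)}.
Expanding the product yields: p(z) = z^5 + 5·z^4 -24·z^3 + 16·z^2 + 407·z -1365.
Note conjugate pairs combine to real quadratics: (z − (2+3i))(z − (2−3i)) = z² − 4z + 13.
The resulting polynomial has degree 5 and real coefficients as required.

p(z) = z^5 + 5·z^4 -24·z^3 + 16·z^2 + 407·z -1365.


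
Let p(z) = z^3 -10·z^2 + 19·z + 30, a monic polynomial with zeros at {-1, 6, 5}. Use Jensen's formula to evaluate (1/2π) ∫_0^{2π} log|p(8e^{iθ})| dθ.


Zeros: -1, 5, 6; r = 8.
Inside |z| < r: -1, 5, 6. Outside (|z| ≥ r): ∅.
p(0) = 30, so log|p(0)| = log(30) = 3.4012.
Apply Jensen: I(r) = log|p(0)| + Σ_k log(r/|z_k|), summed over zeros inside |z| < r.
  log(r/|z_k|) for z_k = -1: log(8/1) = 2.0794
  log(r/|z_k|) for z_k = 6: log(8/6) = 0.2877
  log(r/|z_k|) for z_k = 5: log(8/5) = 0.4700
Sum over inside zeros: 2.8371.
I(r) = log|p(0)| + (inside sum) = 3.4012 + 2.8371 = 6.2383.
Closed form (all zeros inside, monic): I(r) = n·log(r) = 3·log(8) = 6.2383. ✓

I(r) ≈ 6.2383.


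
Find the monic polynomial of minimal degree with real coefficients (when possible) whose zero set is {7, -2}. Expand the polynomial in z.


The polynomial is p(z) = ∏_{α ∈ S} (z − α), where S = {7, -2}.
Expanding the product yields: p(z) = z^2 -5·z -14.
The resulting polynomial has degree 2 and real coefficients as required.

p(z) = z^2 -5·z -14.


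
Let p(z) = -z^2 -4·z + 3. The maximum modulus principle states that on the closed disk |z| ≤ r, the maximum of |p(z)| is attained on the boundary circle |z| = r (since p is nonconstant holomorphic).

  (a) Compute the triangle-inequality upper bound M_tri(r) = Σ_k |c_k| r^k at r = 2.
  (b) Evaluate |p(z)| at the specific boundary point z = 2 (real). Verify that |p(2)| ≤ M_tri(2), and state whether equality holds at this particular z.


Coefficients: c_0 = 3, c_1 = -4, c_2 = -1. Radius r = 2.
Part (a). Triangle bound: M_tri(r) = Σ_k |c_k| r^k
  = |3|·2^0 + |-4|·2^1 + |-1|·2^2
  = 3 + 8 + 4 = 15.
This bounds M(r) := max_{|z|=r} |p(z)| from above; equality holds iff all terms c_k z^k can be made to align in phase at a single z on |z|=r.
Part (b). At z = 2 (real, on the circle |z| = r):
  p(2) = (3)·2^0 + (-4)·2^1 + (-1)·2^2 = -9.
  |p(2)| = 9.
Check: |p(2)| = 9 ≤ 15 = M_tri(2). ✓ Equality does not hold at z = 2 (the coefficients have mixed signs, so the terms do not all align in phase there).

M_tri(2) = 15; |p(2)| = 9; equality at z=2: no.


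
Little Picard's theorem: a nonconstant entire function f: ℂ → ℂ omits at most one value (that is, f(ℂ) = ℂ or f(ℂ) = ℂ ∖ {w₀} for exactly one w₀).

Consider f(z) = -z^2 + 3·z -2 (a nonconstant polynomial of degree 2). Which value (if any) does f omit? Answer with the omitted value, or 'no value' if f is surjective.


Little Picard bounds the complement of f(ℂ) to at most one point.
For every w ∈ ℂ, the equation p(z) − w = 0 is a nonconstant polynomial in z and hence has at least one root by the fundamental theorem of algebra. So p is surjective onto ℂ, omitting no value.

Omitted value: no value.


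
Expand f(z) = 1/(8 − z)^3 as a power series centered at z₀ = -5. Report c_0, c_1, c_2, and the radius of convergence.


Let w = z − z₀, so z = z₀ + w.
Then 8 − z = 8 − (z₀ + w) = (8 − z₀) − w = 13 − w.
f(z) = 1/(13 − w)^3 = (1/(13)^3) · (1 − w/(13))^{−3}.
By the binomial series (1−u)^{−3} = Σ_{n≥0} C(n+2, 2) u^n for |u|<1, with u = w/(13):
  c_n = C(n+2, 2) / (13)^(n+3).
  c_0 = 1/(13)^3 = 1/2197.
  c_1 = 3/(13)^4 = 3/28561.
  c_2 = 6/(13)^5 = 6/371293.
The series is valid for |w/d| < 1, i.e. |z − z₀| < |d|.
Radius of convergence: R = |8 − z₀| = |13| = 13 (distance from z₀ to the singularity z = 8).

c_0 = 1/2197, c_1 = 3/28561, c_2 = 6/371293; R = 13.


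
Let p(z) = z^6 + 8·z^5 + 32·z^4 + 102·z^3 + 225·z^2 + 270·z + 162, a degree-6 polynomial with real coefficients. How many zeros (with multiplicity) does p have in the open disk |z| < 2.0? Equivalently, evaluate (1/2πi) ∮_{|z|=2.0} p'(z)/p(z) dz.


The zeros of p are: -3, -3, (-1 + 1i), (-1 - 1i), (0 + 3i), (0 - 3i).
Their magnitudes are: 3, 3, 1.414, 1.414, 3, 3.
Zeros with |z| < R = 2.0: (-1 + 1i), (-1 - 1i).
Count = 2.
By the argument principle, (1/2πi) ∮_{|z|=R} p'(z)/p(z) dz equals exactly this count.

Number of zeros inside |z| < 2.0: 2.


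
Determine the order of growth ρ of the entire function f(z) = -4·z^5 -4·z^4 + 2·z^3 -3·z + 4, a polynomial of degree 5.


|f(z)| ≤ Σ|c_k|·r^k = O(r^5) as r → ∞. Polynomial growth is O(e^{r^ε}) for every ε > 0 (since r^5/e^{r^ε} → 0), so ρ ≤ ε for all ε > 0, i.e. ρ = 0. Every nonconstant polynomial has order 0.
Therefore ρ = 0.

Order ρ = 0.


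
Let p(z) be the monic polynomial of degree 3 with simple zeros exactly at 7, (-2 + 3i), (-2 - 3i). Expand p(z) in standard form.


The polynomial is p(z) = ∏_{α ∈ S} (z − α), where S = {7, (-2 + 3i), (-2 - 3i)}.
Expanding the product yields: p(z) = z^3 -3·z^2 -15·z -91.
Note conjugate pairs combine to real quadratics: (z − (-2+3i))(z − (-2−3i)) = z² + 4z + 13.
The resulting polynomial has degree 3 and real coefficients as required.

p(z) = z^3 -3·z^2 -15·z -91.


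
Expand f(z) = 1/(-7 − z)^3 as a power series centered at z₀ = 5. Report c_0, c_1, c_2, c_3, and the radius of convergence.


Let w = z − z₀, so z = z₀ + w.
Then -7 − z = -7 − (z₀ + w) = (-7 − z₀) − w = -12 − w.
f(z) = 1/(-12 − w)^3 = (1/(-12)^3) · (1 − w/(-12))^{−3}.
By the binomial series (1−u)^{−3} = Σ_{n≥0} C(n+2, 2) u^n for |u|<1, with u = w/(-12):
  c_n = C(n+2, 2) / (-12)^(n+3).
  c_0 = 1/(-12)^3 = -1/1728.
  c_1 = 3/(-12)^4 = 1/6912.
  c_2 = 6/(-12)^5 = -1/41472.
  c_3 = 10/(-12)^6 = 5/1492992.
The series is valid for |w/d| < 1, i.e. |z − z₀| < |d|.
Radius of convergence: R = |-7 − z₀| = |-12| = 12 (distance from z₀ to the singularity z = -7).

c_0 = -1/1728, c_1 = 1/6912, c_2 = -1/41472, c_3 = 5/1492992; R = 12.


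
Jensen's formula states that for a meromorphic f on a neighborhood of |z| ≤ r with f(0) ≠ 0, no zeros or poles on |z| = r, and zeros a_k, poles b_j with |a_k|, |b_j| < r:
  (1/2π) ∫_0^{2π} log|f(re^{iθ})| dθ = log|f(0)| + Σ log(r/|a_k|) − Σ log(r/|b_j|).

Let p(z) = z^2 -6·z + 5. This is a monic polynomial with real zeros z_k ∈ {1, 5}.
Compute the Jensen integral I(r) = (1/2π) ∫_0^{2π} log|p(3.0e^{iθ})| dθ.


Zeros: 1, 5; r = 3.0.
Inside |z| < r: 1. Outside (|z| ≥ r): 5.
p(0) = 5, so log|p(0)| = log(5) = 1.6094.
Apply Jensen: I(r) = log|p(0)| + Σ_k log(r/|z_k|), summed over zeros inside |z| < r.
  log(r/|z_k|) for z_k = 1: log(3.0/1) = 1.0986
  Outside zeros (5) contribute nothing to the Jensen sum.
Sum over inside zeros: 1.0986.
I(r) = log|p(0)| + (inside sum) = 1.6094 + 1.0986 = 2.7081.
Note: since some zeros are outside |z| ≤ r, the simplified n·log(r) form does NOT apply — only the inside zeros contribute.

I(r) ≈ 2.7081.


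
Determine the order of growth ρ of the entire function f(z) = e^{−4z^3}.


|e^{−4z^3}| = e^{Re(-4·z^3) + 0} ≤ e^{4|z|^3 + 0} = e^{4r^3 + 0} on |z| = r, so ρ ≤ 3. Choosing z on |z|=r so that -4·z^3 is real positive (always possible by picking arg z appropriately) gives |f(z)| = e^{4r^3 + 0}, matching the bound. The additive constant 0 does not affect log log M(r) ~ 3·log r. Hence ρ = 3.
Therefore ρ = 3.

Order ρ = 3.


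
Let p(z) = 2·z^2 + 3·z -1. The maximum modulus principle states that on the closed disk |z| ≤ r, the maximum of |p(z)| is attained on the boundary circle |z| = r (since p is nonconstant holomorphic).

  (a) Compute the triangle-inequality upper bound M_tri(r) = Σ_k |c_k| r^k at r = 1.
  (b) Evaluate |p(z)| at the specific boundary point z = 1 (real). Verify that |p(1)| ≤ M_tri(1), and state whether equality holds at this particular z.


Coefficients: c_0 = -1, c_1 = 3, c_2 = 2. Radius r = 1.
Part (a). Triangle bound: M_tri(r) = Σ_k |c_k| r^k
  = |-1|·1^0 + |3|·1^1 + |2|·1^2
  = 1 + 3 + 2 = 6.
This bounds M(r) := max_{|z|=r} |p(z)| from above; equality holds iff all terms c_k z^k can be made to align in phase at a single z on |z|=r.
Part (b). At z = 1 (real, on the circle |z| = r):
  p(1) = (-1)·1^0 + (3)·1^1 + (2)·1^2 = 4.
  |p(1)| = 4.
Check: |p(1)| = 4 ≤ 6 = M_tri(1). ✓ Equality does not hold at z = 1 (the coefficients have mixed signs, so the terms do not all align in phase there).

M_tri(1) = 6; |p(1)| = 4; equality at z=1: no.


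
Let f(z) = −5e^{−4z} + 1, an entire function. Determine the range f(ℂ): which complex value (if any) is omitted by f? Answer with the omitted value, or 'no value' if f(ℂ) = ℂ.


Little Picard bounds the complement of f(ℂ) to at most one point.
e^{−4z} is never zero on ℂ, so -5·e^{−4z} takes every value in ℂ ∖ {0}. Adding 1 shifts the range to ℂ ∖ {1}. Thus f omits exactly the value 1.

Omitted value: 1.


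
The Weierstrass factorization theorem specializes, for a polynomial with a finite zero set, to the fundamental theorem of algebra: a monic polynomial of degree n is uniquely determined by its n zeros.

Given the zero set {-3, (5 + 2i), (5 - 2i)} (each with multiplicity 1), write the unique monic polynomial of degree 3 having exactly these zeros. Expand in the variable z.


The polynomial is p(z) = ∏_{α ∈ S} (z − α), where S = {-3, (5 + 2i), (5 - 2i)}.
Expanding the product yields: p(z) = z^3 -7·z^2 -z + 87.
Note conjugate pairs combine to real quadratics: (z − (5+2i))(z − (5−2i)) = z² − 10z + 29.
The resulting polynomial has degree 3 and real coefficients as required.

p(z) = z^3 -7·z^2 -z + 87.


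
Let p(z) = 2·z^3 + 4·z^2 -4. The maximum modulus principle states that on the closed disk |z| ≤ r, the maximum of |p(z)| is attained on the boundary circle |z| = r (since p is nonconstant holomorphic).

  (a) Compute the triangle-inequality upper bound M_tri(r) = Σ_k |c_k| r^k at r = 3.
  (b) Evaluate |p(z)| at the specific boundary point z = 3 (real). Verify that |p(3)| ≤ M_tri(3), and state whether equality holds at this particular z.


Coefficients: c_0 = -4, c_1 = 0, c_2 = 4, c_3 = 2. Radius r = 3.
Part (a). Triangle bound: M_tri(r) = Σ_k |c_k| r^k
  = |-4|·3^0 + |0|·3^1 + |4|·3^2 + |2|·3^3
  = 4 + 0 + 36 + 54 = 94.
This bounds M(r) := max_{|z|=r} |p(z)| from above; equality holds iff all terms c_k z^k can be made to align in phase at a single z on |z|=r.
Part (b). At z = 3 (real, on the circle |z| = r):
  p(3) = (-4)·3^0 + (0)·3^1 + (4)·3^2 + (2)·3^3 = 86.
  |p(3)| = 86.
Check: |p(3)| = 86 ≤ 94 = M_tri(3). ✓ Equality does not hold at z = 3 (the coefficients have mixed signs, so the terms do not all align in phase there).

M_tri(3) = 94; |p(3)| = 86; equality at z=3: no.


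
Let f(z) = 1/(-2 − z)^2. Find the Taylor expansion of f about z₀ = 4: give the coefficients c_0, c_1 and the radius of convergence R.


Let w = z − z₀, so z = z₀ + w.
Then -2 − z = -2 − (z₀ + w) = (-2 − z₀) − w = -6 − w.
f(z) = 1/(-6 − w)^2 = (1/(-6)^2) · (1 − w/(-6))^{−2}.
By the binomial series (1−u)^{−2} = Σ_{n≥0} C(n+1, 1) u^n for |u|<1, with u = w/(-6):
  c_n = C(n+1, 1) / (-6)^(n+2).
  c_0 = 1/(-6)^2 = 1/36.
  c_1 = 2/(-6)^3 = -1/108.
The series is valid for |w/d| < 1, i.e. |z − z₀| < |d|.
Radius of convergence: R = |-2 − z₀| = |-6| = 6 (distance from z₀ to the singularity z = -2).

c_0 = 1/36, c_1 = -1/108; R = 6.


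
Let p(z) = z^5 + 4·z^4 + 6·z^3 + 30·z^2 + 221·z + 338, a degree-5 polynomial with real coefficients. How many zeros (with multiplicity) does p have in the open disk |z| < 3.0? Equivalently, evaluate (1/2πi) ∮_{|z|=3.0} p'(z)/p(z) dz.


The zeros of p are: (-3 + 2i), (-3 - 2i), -2, (2 + 3i), (2 - 3i).
Their magnitudes are: 3.606, 3.606, 2, 3.606, 3.606.
Zeros with |z| < R = 3.0: -2.
Count = 1.
By the argument principle, (1/2πi) ∮_{|z|=R} p'(z)/p(z) dz equals exactly this count.

Number of zeros inside |z| < 3.0: 1.


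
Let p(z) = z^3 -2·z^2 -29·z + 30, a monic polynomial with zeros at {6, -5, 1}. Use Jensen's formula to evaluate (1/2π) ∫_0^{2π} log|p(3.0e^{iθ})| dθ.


Zeros: -5, 1, 6; r = 3.0.
Inside |z| < r: 1. Outside (|z| ≥ r): -5, 6.
p(0) = 30, so log|p(0)| = log(30) = 3.4012.
Apply Jensen: I(r) = log|p(0)| + Σ_k log(r/|z_k|), summed over zeros inside |z| < r.
  log(r/|z_k|) for z_k = 1: log(3.0/1) = 1.0986
  Outside zeros (-5, 6) contribute nothing to the Jensen sum.
Sum over inside zeros: 1.0986.
I(r) = log|p(0)| + (inside sum) = 3.4012 + 1.0986 = 4.4998.
Note: since some zeros are outside |z| ≤ r, the simplified n·log(r) form does NOT apply — only the inside zeros contribute.

I(r) ≈ 4.4998.


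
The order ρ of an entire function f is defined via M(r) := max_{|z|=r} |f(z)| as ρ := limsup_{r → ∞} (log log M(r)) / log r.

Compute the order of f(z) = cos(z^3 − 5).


Write cos(w) = (e^{iw} ± e^{−iw})/(2 or 2i), so |cos(w)| ≤ e^{|w|}. With w = z^3 − 5, |w| ≤ 1r^3 + 5 on |z|=r, giving M(r) ≤ e^{1r^3 + 5} and ρ ≤ 3. For the lower bound, choose z on |z|=r with 1z^3 purely imaginary of modulus 1r^3; then |cos(z^3 − 5)| grows like e^{1r^3}/2, so ρ ≥ 3. Hence ρ = 3.
Therefore ρ = 3.

Order ρ = 3.


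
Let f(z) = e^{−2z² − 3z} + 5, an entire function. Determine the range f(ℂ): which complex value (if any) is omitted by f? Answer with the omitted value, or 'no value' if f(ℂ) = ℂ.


Little Picard bounds the complement of f(ℂ) to at most one point.
The exponent g(z) = −2z² − 3z is a nonconstant polynomial, hence surjective onto ℂ. So e^{g(z)} takes every value in {e^w : w ∈ ℂ} = ℂ ∖ {0}. Adding 5 shifts the range to ℂ ∖ {5}. f omits exactly 5.

Omitted value: 5.


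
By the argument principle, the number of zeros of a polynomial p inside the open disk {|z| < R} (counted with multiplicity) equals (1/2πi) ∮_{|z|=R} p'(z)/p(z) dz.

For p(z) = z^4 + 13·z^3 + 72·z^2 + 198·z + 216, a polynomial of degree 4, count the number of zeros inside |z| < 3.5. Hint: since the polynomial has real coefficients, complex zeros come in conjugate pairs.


The zeros of p are: -3, (-3 + 3i), (-3 - 3i), -4.
Their magnitudes are: 3, 4.243, 4.243, 4.
Zeros with |z| < R = 3.5: -3.
Count = 1.
By the argument principle, (1/2πi) ∮_{|z|=R} p'(z)/p(z) dz equals exactly this count.

Number of zeros inside |z| < 3.5: 1.


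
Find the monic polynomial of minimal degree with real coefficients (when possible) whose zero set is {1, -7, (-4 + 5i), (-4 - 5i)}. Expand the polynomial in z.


The polynomial is p(z) = ∏_{α ∈ S} (z − α), where S = {1, -7, (-4 + 5i), (-4 - 5i)}.
Expanding the product yields: p(z) = z^4 + 14·z^3 + 82·z^2 + 190·z -287.
Note conjugate pairs combine to real quadratics: (z − (-4+5i))(z − (-4−5i)) = z² + 8z + 41.
The resulting polynomial has degree 4 and real coefficients as required.

p(z) = z^4 + 14·z^3 + 82·z^2 + 190·z -287.


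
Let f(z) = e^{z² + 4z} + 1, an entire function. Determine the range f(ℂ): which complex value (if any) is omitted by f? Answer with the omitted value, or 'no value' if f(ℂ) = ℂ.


Little Picard bounds the complement of f(ℂ) to at most one point.
The exponent g(z) = z² + 4z is a nonconstant polynomial, hence surjective onto ℂ. So e^{g(z)} takes every value in {e^w : w ∈ ℂ} = ℂ ∖ {0}. Adding 1 shifts the range to ℂ ∖ {1}. f omits exactly 1.

Omitted value: 1.


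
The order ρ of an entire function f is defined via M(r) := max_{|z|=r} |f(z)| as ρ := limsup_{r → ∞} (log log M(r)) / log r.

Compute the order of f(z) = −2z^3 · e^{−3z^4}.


M(r) = max_{|z|=r} |-2|·|z|^3·|e^{−3z^4}| = 2·r^3 · e^{3r^4} (the factors attain their maxima compatibly on |z|=r). Then log M(r) = log 2 + 3·log r + 3r^4, dominated by the last term, so log log M(r) ~ 4·log r. The polynomial factor -2z^3 contributes only a log r term and does not affect the order. ρ = 4.
Therefore ρ = 4.

Order ρ = 4.
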